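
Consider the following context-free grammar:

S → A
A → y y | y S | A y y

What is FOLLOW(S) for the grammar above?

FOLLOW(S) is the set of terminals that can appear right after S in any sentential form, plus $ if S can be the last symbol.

We compute FOLLOW(S) using the standard algorithm.
FOLLOW(S) starts with {$}.
FIRST(A) = {y}
FIRST(S) = {y}
FOLLOW(A) = {$, y}
FOLLOW(S) = {$, y}
Therefore, FOLLOW(S) = {$, y}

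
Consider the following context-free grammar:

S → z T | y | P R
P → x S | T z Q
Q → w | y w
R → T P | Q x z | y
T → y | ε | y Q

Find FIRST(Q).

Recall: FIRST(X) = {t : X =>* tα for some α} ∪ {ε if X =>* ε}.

We compute FIRST(Q) using the standard algorithm.
FIRST(P) = {x, y, z}
FIRST(Q) = {w, y}
FIRST(R) = {w, x, y, z}
FIRST(S) = {x, y, z}
FIRST(T) = {y, ε}
Therefore, FIRST(Q) = {w, y}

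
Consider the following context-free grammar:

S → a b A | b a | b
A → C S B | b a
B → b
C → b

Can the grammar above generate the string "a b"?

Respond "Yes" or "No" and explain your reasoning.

No - no valid derivation exists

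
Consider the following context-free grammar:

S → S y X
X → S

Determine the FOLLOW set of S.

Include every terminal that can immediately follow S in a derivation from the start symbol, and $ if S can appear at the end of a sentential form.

We compute FOLLOW(S) using the standard algorithm.
FOLLOW(S) starts with {$}.
FIRST(S) = {}
FIRST(X) = {}
FOLLOW(S) = {$, y}
FOLLOW(X) = {$, y}
Therefore, FOLLOW(S) = {$, y}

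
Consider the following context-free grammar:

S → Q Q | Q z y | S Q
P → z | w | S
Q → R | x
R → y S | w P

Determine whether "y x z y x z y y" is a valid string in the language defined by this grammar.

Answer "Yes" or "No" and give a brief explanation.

No - no valid derivation exists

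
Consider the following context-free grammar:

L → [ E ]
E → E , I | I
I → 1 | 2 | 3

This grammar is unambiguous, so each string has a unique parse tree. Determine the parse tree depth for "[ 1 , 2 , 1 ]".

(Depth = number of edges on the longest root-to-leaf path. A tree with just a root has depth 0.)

5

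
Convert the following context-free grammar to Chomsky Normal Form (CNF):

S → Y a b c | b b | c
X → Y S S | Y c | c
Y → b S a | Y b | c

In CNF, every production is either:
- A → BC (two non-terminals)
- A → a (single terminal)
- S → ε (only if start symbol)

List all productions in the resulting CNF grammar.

TA → a; TB → b; TC → c; S → c; X → c; Y → c; S → Y X0; X0 → TA X1; X1 → TB TC; S → TB TB; X → Y X2; X2 → S S; X → Y TC; Y → TB X3; X3 → S TA; Y → Y TB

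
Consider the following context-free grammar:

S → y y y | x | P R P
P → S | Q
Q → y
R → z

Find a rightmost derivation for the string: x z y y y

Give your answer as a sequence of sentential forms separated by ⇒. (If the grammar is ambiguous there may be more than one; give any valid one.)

S ⇒ P R P ⇒ P R S ⇒ P R y y y ⇒ P z y y y ⇒ S z y y y ⇒ x z y y y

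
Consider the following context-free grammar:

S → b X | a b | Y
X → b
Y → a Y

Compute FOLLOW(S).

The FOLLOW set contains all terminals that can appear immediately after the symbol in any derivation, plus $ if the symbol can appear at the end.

We compute FOLLOW(S) using the standard algorithm.
FOLLOW(S) starts with {$}.
FIRST(S) = {a, b}
FIRST(X) = {b}
FIRST(Y) = {a}
FOLLOW(S) = {$}
FOLLOW(X) = {$}
FOLLOW(Y) = {$}
Therefore, FOLLOW(S) = {$}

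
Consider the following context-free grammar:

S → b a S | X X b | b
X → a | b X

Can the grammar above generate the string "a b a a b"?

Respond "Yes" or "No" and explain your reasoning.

No - no valid derivation exists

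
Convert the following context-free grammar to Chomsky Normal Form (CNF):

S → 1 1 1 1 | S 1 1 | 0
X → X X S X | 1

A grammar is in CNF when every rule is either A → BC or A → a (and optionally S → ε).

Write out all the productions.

T1 → 1; S → 0; X → 1; S → T1 X0; X0 → T1 X1; X1 → T1 T1; S → S X2; X2 → T1 T1; X → X X3; X3 → X X4; X4 → S X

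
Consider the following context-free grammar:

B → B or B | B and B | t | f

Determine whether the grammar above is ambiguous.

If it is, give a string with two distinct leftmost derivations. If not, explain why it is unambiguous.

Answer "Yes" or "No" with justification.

Yes - the string 't and f or f or f or f or t' has two distinct leftmost derivations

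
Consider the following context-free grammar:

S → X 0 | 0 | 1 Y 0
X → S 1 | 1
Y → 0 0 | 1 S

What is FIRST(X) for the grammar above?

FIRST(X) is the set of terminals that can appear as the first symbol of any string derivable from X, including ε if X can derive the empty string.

We compute FIRST(X) using the standard algorithm.
FIRST(S) = {0, 1}
FIRST(X) = {0, 1}
FIRST(Y) = {0, 1}
Therefore, FIRST(X) = {0, 1}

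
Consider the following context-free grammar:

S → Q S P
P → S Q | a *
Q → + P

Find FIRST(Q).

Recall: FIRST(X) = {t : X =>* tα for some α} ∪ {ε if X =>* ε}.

We compute FIRST(Q) using the standard algorithm.
FIRST(P) = {+, a}
FIRST(Q) = {+}
FIRST(S) = {+}
Therefore, FIRST(Q) = {+}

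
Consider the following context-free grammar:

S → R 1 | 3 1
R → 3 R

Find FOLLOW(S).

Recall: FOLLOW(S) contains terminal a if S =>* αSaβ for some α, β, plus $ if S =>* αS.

We compute FOLLOW(S) using the standard algorithm.
FOLLOW(S) starts with {$}.
FIRST(R) = {3}
FIRST(S) = {3}
FOLLOW(R) = {1}
FOLLOW(S) = {$}
Therefore, FOLLOW(S) = {$}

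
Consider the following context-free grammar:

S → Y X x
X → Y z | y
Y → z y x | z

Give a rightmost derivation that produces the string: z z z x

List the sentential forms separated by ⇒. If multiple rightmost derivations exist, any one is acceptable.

S ⇒ Y X x ⇒ Y Y z x ⇒ Y z z x ⇒ z z z x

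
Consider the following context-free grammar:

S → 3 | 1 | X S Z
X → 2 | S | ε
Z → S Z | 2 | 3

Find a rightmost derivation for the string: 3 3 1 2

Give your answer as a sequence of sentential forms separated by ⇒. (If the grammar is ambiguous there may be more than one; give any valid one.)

S ⇒ X S Z ⇒ X S S Z ⇒ X S S 2 ⇒ X S 1 2 ⇒ X 3 1 2 ⇒ S 3 1 2 ⇒ 3 3 1 2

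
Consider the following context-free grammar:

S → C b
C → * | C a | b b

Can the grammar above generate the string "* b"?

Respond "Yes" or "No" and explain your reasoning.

Yes - a valid derivation exists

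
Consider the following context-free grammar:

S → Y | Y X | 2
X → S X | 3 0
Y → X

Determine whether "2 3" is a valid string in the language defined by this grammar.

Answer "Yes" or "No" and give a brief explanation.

No - no valid derivation exists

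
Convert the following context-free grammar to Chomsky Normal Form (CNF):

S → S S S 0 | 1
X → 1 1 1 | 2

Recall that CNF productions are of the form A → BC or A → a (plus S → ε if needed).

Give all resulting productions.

T0 → 0; S → 1; T1 → 1; X → 2; S → S X0; X0 → S X1; X1 → S T0; X → T1 X2; X2 → T1 T1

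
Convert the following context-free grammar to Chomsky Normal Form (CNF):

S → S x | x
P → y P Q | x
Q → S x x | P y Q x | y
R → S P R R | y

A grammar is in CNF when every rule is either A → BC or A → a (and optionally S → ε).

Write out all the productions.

TX → x; S → x; TY → y; P → x; Q → y; R → y; S → S TX; P → TY X0; X0 → P Q; Q → S X1; X1 → TX TX; Q → P X2; X2 → TY X3; X3 → Q TX; R → S X4; X4 → P X5; X5 → R R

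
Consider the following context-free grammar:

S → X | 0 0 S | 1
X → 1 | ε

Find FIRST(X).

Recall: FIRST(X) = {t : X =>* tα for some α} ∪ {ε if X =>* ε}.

We compute FIRST(X) using the standard algorithm.
FIRST(S) = {0, 1, ε}
FIRST(X) = {1, ε}
Therefore, FIRST(X) = {1, ε}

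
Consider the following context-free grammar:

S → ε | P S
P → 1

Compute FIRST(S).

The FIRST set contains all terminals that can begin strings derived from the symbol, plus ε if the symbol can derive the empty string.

We compute FIRST(S) using the standard algorithm.
FIRST(P) = {1}
FIRST(S) = {1, ε}
Therefore, FIRST(S) = {1, ε}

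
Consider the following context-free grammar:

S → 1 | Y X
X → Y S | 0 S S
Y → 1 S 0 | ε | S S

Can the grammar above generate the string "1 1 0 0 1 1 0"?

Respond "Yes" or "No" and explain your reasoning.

No - no valid derivation exists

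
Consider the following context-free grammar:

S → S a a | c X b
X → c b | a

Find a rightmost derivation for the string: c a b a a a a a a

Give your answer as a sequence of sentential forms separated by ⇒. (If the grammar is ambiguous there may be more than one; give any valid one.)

S ⇒ S a a ⇒ S a a a a ⇒ S a a a a a a ⇒ c X b a a a a a a ⇒ c a b a a a a a a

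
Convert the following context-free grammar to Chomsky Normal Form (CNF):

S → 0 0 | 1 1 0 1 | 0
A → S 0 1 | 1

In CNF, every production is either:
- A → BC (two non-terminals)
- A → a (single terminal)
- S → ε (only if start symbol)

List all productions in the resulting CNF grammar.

T0 → 0; T1 → 1; S → 0; A → 1; S → T0 T0; S → T1 X0; X0 → T1 X1; X1 → T0 T1; A → S X2; X2 → T0 T1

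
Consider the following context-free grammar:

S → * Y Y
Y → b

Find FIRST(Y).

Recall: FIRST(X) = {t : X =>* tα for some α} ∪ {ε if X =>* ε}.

We compute FIRST(Y) using the standard algorithm.
FIRST(S) = {*}
FIRST(Y) = {b}
Therefore, FIRST(Y) = {b}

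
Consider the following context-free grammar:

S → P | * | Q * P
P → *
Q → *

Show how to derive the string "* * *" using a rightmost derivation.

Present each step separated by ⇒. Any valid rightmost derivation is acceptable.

S ⇒ Q * P ⇒ Q * * ⇒ * * *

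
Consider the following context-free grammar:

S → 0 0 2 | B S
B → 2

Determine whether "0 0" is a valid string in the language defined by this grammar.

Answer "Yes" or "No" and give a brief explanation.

No - no valid derivation exists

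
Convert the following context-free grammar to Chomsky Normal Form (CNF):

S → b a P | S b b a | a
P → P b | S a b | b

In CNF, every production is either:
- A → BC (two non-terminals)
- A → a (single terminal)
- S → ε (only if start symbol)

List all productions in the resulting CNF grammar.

TB → b; TA → a; S → a; P → b; S → TB X0; X0 → TA P; S → S X1; X1 → TB X2; X2 → TB TA; P → P TB; P → S X3; X3 → TA TB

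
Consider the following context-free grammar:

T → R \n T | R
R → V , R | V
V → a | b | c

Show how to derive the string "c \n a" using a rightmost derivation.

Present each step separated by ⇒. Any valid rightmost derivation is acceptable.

T ⇒ R \n T ⇒ R \n R ⇒ R \n V ⇒ R \n a ⇒ V \n a ⇒ c \n a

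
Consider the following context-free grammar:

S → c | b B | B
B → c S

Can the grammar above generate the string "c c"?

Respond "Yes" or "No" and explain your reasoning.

Yes - a valid derivation exists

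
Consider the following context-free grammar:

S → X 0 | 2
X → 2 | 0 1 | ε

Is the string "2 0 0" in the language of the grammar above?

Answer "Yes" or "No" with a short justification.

No - no valid derivation exists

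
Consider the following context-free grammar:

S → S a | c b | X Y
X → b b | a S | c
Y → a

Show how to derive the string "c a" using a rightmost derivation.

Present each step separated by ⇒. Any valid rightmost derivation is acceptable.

S ⇒ X Y ⇒ X a ⇒ c a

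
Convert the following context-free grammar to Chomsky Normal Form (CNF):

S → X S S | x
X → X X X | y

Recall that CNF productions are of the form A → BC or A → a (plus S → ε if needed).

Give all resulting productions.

S → x; X → y; S → X X0; X0 → S S; X → X X1; X1 → X X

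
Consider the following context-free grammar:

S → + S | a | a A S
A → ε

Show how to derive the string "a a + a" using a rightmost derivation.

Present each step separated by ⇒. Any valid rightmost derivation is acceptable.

S ⇒ a A S ⇒ a A a A S ⇒ a A a A + S ⇒ a A a A + a ⇒ a A a + a ⇒ a a + a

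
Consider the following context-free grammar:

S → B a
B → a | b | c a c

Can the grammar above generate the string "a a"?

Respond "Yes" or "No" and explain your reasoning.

Yes - a valid derivation exists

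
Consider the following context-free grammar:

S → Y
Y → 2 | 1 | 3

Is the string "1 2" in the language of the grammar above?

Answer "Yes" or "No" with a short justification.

No - no valid derivation exists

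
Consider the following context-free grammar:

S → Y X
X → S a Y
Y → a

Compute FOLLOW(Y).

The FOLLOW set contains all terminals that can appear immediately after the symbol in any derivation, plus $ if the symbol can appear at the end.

We compute FOLLOW(Y) using the standard algorithm.
FOLLOW(S) starts with {$}.
FIRST(S) = {a}
FIRST(X) = {a}
FIRST(Y) = {a}
FOLLOW(S) = {$, a}
FOLLOW(X) = {$, a}
FOLLOW(Y) = {$, a}
Therefore, FOLLOW(Y) = {$, a}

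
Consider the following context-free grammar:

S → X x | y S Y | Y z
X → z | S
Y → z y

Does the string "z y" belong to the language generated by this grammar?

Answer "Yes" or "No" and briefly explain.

No - no valid derivation exists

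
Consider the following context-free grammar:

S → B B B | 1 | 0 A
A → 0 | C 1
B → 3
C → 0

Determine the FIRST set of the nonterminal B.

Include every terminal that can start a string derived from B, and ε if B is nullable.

We compute FIRST(B) using the standard algorithm.
FIRST(A) = {0}
FIRST(B) = {3}
FIRST(C) = {0}
FIRST(S) = {0, 1, 3}
Therefore, FIRST(B) = {3}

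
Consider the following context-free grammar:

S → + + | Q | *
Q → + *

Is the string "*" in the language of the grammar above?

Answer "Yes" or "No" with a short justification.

Yes - a valid derivation exists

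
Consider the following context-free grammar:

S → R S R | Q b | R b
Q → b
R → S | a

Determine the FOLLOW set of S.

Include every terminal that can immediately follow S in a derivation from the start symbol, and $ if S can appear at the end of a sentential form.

We compute FOLLOW(S) using the standard algorithm.
FOLLOW(S) starts with {$}.
FIRST(Q) = {b}
FIRST(R) = {a, b}
FIRST(S) = {a, b}
FOLLOW(Q) = {b}
FOLLOW(R) = {$, a, b}
FOLLOW(S) = {$, a, b}
Therefore, FOLLOW(S) = {$, a, b}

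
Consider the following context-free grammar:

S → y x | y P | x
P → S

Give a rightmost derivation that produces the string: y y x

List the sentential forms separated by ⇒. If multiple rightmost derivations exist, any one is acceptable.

S ⇒ y P ⇒ y S ⇒ y y x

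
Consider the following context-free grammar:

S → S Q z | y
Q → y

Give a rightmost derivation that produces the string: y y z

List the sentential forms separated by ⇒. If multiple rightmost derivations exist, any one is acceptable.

S ⇒ S Q z ⇒ S y z ⇒ y y z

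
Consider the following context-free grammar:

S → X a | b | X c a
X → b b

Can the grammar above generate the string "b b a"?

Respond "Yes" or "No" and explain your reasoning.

Yes - a valid derivation exists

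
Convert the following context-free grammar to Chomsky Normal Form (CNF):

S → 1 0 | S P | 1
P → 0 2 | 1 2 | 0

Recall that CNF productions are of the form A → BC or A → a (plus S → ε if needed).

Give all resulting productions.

T1 → 1; T0 → 0; S → 1; T2 → 2; P → 0; S → T1 T0; S → S P; P → T0 T2; P → T1 T2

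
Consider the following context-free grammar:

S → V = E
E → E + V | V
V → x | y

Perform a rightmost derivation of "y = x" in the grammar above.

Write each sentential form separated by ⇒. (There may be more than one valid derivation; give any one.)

S ⇒ V = E ⇒ V = V ⇒ V = x ⇒ y = x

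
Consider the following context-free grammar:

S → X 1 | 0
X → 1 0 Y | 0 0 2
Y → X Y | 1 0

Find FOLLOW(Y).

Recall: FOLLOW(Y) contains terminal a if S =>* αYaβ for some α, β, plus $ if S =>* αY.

We compute FOLLOW(Y) using the standard algorithm.
FOLLOW(S) starts with {$}.
FIRST(S) = {0, 1}
FIRST(X) = {0, 1}
FIRST(Y) = {0, 1}
FOLLOW(S) = {$}
FOLLOW(X) = {0, 1}
FOLLOW(Y) = {0, 1}
Therefore, FOLLOW(Y) = {0, 1}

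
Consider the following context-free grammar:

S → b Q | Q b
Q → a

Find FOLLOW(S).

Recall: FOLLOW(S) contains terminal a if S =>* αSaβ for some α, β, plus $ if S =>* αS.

We compute FOLLOW(S) using the standard algorithm.
FOLLOW(S) starts with {$}.
FIRST(Q) = {a}
FIRST(S) = {a, b}
FOLLOW(Q) = {$, b}
FOLLOW(S) = {$}
Therefore, FOLLOW(S) = {$}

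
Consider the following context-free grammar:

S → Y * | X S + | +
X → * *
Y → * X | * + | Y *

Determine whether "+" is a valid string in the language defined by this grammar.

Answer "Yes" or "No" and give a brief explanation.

Yes - a valid derivation exists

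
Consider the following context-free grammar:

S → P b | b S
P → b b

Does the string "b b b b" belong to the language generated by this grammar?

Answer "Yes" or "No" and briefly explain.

Yes - a valid derivation exists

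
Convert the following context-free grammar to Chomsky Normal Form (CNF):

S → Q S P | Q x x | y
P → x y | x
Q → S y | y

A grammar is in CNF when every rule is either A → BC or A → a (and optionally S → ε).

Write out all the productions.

TX → x; S → y; TY → y; P → x; Q → y; S → Q X0; X0 → S P; S → Q X1; X1 → TX TX; P → TX TY; Q → S TY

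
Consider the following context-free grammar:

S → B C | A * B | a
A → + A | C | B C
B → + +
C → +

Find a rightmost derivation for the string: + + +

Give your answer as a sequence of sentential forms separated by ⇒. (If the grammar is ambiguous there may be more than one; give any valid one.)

S ⇒ B C ⇒ B + ⇒ + + +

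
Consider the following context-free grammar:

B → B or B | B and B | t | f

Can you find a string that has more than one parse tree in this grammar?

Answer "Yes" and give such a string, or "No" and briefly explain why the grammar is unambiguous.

Yes - the string 't or f or t and t and f' has two distinct parse trees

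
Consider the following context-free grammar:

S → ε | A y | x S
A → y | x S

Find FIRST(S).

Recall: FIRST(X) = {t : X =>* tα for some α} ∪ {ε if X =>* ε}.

We compute FIRST(S) using the standard algorithm.
FIRST(A) = {x, y}
FIRST(S) = {x, y, ε}
Therefore, FIRST(S) = {x, y, ε}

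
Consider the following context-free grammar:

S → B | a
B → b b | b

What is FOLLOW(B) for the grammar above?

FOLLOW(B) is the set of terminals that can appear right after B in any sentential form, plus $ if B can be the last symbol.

We compute FOLLOW(B) using the standard algorithm.
FOLLOW(S) starts with {$}.
FIRST(B) = {b}
FIRST(S) = {a, b}
FOLLOW(B) = {$}
FOLLOW(S) = {$}
Therefore, FOLLOW(B) = {$}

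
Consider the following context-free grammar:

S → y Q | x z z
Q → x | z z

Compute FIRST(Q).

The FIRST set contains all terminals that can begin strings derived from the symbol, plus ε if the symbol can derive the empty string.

We compute FIRST(Q) using the standard algorithm.
FIRST(Q) = {x, z}
FIRST(S) = {x, y}
Therefore, FIRST(Q) = {x, z}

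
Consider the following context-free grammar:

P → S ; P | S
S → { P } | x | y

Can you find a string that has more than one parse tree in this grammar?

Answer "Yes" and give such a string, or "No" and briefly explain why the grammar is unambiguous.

No - the grammar is unambiguous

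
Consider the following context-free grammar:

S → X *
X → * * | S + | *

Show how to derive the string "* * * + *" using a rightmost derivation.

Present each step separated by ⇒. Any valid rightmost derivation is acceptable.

S ⇒ X * ⇒ S + * ⇒ X * + * ⇒ * * * + *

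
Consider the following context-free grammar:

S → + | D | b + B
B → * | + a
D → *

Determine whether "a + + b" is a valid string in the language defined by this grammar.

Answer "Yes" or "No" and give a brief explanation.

No - no valid derivation exists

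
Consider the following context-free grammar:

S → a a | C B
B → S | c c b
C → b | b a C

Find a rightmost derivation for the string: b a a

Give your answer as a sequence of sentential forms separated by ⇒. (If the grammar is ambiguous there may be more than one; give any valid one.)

S ⇒ C B ⇒ C S ⇒ C a a ⇒ b a a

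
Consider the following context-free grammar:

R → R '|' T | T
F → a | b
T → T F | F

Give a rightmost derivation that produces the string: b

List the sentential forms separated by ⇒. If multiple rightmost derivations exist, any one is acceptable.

R ⇒ T ⇒ F ⇒ b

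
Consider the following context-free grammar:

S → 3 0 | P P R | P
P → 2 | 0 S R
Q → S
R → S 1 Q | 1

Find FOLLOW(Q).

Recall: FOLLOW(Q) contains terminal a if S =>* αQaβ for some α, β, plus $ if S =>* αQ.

We compute FOLLOW(Q) using the standard algorithm.
FOLLOW(S) starts with {$}.
FIRST(P) = {0, 2}
FIRST(Q) = {0, 2, 3}
FIRST(R) = {0, 1, 2, 3}
FIRST(S) = {0, 2, 3}
FOLLOW(P) = {$, 0, 1, 2, 3}
FOLLOW(Q) = {$, 0, 1, 2, 3}
FOLLOW(R) = {$, 0, 1, 2, 3}
FOLLOW(S) = {$, 0, 1, 2, 3}
Therefore, FOLLOW(Q) = {$, 0, 1, 2, 3}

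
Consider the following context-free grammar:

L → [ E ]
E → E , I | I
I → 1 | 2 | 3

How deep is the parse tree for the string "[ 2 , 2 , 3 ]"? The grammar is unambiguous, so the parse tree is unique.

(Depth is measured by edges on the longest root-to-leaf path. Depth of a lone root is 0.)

5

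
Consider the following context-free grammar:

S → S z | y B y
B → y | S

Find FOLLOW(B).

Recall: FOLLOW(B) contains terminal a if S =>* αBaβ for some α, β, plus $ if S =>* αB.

We compute FOLLOW(B) using the standard algorithm.
FOLLOW(S) starts with {$}.
FIRST(B) = {y}
FIRST(S) = {y}
FOLLOW(B) = {y}
FOLLOW(S) = {$, y, z}
Therefore, FOLLOW(B) = {y}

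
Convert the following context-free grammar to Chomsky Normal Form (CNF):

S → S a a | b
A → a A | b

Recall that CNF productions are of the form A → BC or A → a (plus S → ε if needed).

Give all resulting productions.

TA → a; S → b; A → b; S → S X0; X0 → TA TA; A → TA A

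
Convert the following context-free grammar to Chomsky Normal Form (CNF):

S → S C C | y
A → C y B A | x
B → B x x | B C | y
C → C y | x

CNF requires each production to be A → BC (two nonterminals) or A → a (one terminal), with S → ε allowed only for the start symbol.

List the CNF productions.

S → y; TY → y; A → x; TX → x; B → y; C → x; S → S X0; X0 → C C; A → C X1; X1 → TY X2; X2 → B A; B → B X3; X3 → TX TX; B → B C; C → C TY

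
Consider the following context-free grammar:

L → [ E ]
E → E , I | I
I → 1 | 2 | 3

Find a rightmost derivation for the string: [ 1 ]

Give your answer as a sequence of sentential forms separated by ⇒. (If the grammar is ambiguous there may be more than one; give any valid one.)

L ⇒ [ E ] ⇒ [ I ] ⇒ [ 1 ]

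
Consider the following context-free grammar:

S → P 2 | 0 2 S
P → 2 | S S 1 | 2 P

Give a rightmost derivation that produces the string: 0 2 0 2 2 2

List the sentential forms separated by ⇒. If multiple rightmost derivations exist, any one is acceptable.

S ⇒ 0 2 S ⇒ 0 2 0 2 S ⇒ 0 2 0 2 P 2 ⇒ 0 2 0 2 2 2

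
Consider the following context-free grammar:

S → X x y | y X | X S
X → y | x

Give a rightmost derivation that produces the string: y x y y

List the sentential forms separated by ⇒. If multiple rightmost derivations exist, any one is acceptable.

S ⇒ X S ⇒ X X S ⇒ X X y X ⇒ X X y y ⇒ X x y y ⇒ y x y y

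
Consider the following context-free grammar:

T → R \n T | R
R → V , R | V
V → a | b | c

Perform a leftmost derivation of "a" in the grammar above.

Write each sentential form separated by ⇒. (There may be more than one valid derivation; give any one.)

T ⇒ R ⇒ V ⇒ a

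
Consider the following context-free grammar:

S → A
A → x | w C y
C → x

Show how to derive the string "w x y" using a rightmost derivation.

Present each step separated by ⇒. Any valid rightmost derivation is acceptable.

S ⇒ A ⇒ w C y ⇒ w x y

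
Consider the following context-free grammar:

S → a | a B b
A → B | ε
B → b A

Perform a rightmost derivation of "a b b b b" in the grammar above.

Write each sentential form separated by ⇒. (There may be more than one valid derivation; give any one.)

S ⇒ a B b ⇒ a b A b ⇒ a b B b ⇒ a b b A b ⇒ a b b B b ⇒ a b b b A b ⇒ a b b b b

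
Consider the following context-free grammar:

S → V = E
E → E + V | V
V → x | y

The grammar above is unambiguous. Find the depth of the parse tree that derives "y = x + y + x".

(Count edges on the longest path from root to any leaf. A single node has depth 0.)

5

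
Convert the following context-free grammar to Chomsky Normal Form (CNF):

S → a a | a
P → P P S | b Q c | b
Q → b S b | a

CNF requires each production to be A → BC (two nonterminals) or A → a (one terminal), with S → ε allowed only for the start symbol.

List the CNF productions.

TA → a; S → a; TB → b; TC → c; P → b; Q → a; S → TA TA; P → P X0; X0 → P S; P → TB X1; X1 → Q TC; Q → TB X2; X2 → S TB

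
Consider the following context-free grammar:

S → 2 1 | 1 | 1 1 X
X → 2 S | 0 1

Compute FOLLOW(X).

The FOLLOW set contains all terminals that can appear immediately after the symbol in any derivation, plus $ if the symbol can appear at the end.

We compute FOLLOW(X) using the standard algorithm.
FOLLOW(S) starts with {$}.
FIRST(S) = {1, 2}
FIRST(X) = {0, 2}
FOLLOW(S) = {$}
FOLLOW(X) = {$}
Therefore, FOLLOW(X) = {$}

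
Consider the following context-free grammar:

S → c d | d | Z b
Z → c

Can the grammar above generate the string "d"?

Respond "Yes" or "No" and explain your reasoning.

Yes - a valid derivation exists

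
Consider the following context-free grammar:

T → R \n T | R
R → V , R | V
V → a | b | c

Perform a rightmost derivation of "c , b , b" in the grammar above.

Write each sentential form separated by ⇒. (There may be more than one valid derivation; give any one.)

T ⇒ R ⇒ V , R ⇒ V , V , R ⇒ V , V , V ⇒ V , V , b ⇒ V , b , b ⇒ c , b , b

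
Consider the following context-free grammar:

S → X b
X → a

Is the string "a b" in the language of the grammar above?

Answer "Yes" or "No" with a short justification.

Yes - a valid derivation exists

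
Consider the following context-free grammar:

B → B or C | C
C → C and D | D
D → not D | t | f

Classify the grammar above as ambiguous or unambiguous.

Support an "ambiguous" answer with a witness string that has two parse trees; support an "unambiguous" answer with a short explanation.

Unambiguous - every string in the language has a unique parse tree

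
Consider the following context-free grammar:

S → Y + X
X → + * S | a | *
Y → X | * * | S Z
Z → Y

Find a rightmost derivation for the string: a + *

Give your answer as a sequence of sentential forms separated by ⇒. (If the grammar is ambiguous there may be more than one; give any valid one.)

S ⇒ Y + X ⇒ Y + * ⇒ X + * ⇒ a + *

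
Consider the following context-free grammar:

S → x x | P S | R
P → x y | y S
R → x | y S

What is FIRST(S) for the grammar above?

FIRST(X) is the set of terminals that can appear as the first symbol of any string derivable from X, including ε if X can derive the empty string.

We compute FIRST(S) using the standard algorithm.
FIRST(P) = {x, y}
FIRST(R) = {x, y}
FIRST(S) = {x, y}
Therefore, FIRST(S) = {x, y}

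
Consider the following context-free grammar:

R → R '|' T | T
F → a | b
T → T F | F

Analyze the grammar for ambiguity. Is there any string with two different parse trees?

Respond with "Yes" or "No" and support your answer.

No - the grammar is unambiguous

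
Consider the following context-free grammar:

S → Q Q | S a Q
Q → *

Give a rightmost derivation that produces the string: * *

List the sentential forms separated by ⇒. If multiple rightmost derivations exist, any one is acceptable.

S ⇒ Q Q ⇒ Q * ⇒ * *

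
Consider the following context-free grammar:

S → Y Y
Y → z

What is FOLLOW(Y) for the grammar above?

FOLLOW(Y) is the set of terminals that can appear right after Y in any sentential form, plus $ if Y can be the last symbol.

We compute FOLLOW(Y) using the standard algorithm.
FOLLOW(S) starts with {$}.
FIRST(S) = {z}
FIRST(Y) = {z}
FOLLOW(S) = {$}
FOLLOW(Y) = {$, z}
Therefore, FOLLOW(Y) = {$, z}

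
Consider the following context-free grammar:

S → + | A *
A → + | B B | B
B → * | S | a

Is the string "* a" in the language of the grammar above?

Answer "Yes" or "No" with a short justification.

No - no valid derivation exists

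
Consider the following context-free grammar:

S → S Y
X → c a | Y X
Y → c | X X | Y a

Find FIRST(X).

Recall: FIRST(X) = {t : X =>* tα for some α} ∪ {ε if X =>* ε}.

We compute FIRST(X) using the standard algorithm.
FIRST(S) = {}
FIRST(X) = {c}
FIRST(Y) = {c}
Therefore, FIRST(X) = {c}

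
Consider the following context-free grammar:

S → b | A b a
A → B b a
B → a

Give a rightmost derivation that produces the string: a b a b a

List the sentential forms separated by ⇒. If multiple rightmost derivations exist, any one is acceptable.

S ⇒ A b a ⇒ B b a b a ⇒ a b a b a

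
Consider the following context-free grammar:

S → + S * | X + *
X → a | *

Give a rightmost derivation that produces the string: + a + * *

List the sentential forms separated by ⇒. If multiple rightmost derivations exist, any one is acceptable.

S ⇒ + S * ⇒ + X + * * ⇒ + a + * *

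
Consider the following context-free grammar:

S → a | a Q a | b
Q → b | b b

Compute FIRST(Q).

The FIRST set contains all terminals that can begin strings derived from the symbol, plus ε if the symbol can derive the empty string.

We compute FIRST(Q) using the standard algorithm.
FIRST(Q) = {b}
FIRST(S) = {a, b}
Therefore, FIRST(Q) = {b}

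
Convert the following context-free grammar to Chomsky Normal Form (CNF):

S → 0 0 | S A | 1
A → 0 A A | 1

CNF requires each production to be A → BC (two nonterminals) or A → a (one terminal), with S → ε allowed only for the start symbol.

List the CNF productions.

T0 → 0; S → 1; A → 1; S → T0 T0; S → S A; A → T0 X0; X0 → A A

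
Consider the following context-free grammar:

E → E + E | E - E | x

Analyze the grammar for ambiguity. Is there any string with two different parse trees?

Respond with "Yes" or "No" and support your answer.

Yes - the string 'x + x - x - x + x' has two distinct parse trees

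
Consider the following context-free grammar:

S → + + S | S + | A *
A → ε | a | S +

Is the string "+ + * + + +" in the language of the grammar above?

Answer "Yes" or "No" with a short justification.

Yes - a valid derivation exists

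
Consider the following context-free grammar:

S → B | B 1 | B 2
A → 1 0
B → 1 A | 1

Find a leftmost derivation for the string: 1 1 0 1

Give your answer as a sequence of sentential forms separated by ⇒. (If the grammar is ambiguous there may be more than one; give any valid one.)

S ⇒ B 1 ⇒ 1 A 1 ⇒ 1 1 0 1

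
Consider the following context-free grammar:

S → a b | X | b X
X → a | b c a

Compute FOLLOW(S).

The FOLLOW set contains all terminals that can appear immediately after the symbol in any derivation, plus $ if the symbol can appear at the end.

We compute FOLLOW(S) using the standard algorithm.
FOLLOW(S) starts with {$}.
FIRST(S) = {a, b}
FIRST(X) = {a, b}
FOLLOW(S) = {$}
FOLLOW(X) = {$}
Therefore, FOLLOW(S) = {$}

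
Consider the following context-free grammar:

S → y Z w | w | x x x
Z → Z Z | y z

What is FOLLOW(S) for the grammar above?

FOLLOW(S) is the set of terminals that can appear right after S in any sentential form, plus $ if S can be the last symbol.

We compute FOLLOW(S) using the standard algorithm.
FOLLOW(S) starts with {$}.
FIRST(S) = {w, x, y}
FIRST(Z) = {y}
FOLLOW(S) = {$}
FOLLOW(Z) = {w, y}
Therefore, FOLLOW(S) = {$}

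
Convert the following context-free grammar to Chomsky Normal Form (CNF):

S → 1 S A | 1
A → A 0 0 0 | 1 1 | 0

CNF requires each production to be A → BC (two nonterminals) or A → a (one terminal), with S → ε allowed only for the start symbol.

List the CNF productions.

T1 → 1; S → 1; T0 → 0; A → 0; S → T1 X0; X0 → S A; A → A X1; X1 → T0 X2; X2 → T0 T0; A → T1 T1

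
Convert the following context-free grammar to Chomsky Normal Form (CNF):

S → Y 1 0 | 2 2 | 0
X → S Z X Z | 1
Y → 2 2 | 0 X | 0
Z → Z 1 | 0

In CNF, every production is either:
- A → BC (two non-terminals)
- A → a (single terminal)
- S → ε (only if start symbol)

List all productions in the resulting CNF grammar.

T1 → 1; T0 → 0; T2 → 2; S → 0; X → 1; Y → 0; Z → 0; S → Y X0; X0 → T1 T0; S → T2 T2; X → S X1; X1 → Z X2; X2 → X Z; Y → T2 T2; Y → T0 X; Z → Z T1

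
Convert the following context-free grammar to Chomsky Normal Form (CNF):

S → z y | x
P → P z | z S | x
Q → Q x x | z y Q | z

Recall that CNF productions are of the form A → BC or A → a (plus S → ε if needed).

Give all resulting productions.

TZ → z; TY → y; S → x; P → x; TX → x; Q → z; S → TZ TY; P → P TZ; P → TZ S; Q → Q X0; X0 → TX TX; Q → TZ X1; X1 → TY Q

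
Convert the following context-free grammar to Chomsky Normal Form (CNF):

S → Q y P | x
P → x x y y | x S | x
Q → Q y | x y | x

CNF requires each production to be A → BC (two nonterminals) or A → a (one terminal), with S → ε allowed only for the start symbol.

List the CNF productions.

TY → y; S → x; TX → x; P → x; Q → x; S → Q X0; X0 → TY P; P → TX X1; X1 → TX X2; X2 → TY TY; P → TX S; Q → Q TY; Q → TX TY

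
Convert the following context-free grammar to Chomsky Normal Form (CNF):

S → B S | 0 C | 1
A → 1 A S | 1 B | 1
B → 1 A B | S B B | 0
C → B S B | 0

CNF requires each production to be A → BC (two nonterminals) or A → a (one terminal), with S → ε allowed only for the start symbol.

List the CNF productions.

T0 → 0; S → 1; T1 → 1; A → 1; B → 0; C → 0; S → B S; S → T0 C; A → T1 X0; X0 → A S; A → T1 B; B → T1 X1; X1 → A B; B → S X2; X2 → B B; C → B X3; X3 → S B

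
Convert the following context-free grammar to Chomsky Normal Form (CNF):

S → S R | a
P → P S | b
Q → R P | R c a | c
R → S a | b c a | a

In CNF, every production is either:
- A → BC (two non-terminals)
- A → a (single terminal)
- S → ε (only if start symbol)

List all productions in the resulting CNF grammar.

S → a; P → b; TC → c; TA → a; Q → c; TB → b; R → a; S → S R; P → P S; Q → R P; Q → R X0; X0 → TC TA; R → S TA; R → TB X1; X1 → TC TA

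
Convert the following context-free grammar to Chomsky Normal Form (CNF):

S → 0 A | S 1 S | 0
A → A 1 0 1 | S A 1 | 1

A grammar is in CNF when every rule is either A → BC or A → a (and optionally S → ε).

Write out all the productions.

T0 → 0; T1 → 1; S → 0; A → 1; S → T0 A; S → S X0; X0 → T1 S; A → A X1; X1 → T1 X2; X2 → T0 T1; A → S X3; X3 → A T1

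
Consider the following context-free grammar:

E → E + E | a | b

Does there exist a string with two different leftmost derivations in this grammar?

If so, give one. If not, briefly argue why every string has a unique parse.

Yes - the string 'b + a + a + b' has two distinct leftmost derivations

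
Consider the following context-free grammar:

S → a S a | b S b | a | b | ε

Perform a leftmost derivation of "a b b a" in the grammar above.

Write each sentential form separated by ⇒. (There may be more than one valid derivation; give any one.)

S ⇒ a S a ⇒ a b S b a ⇒ a b b a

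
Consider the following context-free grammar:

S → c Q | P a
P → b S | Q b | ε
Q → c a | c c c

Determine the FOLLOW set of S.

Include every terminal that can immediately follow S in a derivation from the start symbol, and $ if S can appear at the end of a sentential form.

We compute FOLLOW(S) using the standard algorithm.
FOLLOW(S) starts with {$}.
FIRST(P) = {b, c, ε}
FIRST(Q) = {c}
FIRST(S) = {a, b, c}
FOLLOW(P) = {a}
FOLLOW(Q) = {$, a, b}
FOLLOW(S) = {$, a}
Therefore, FOLLOW(S) = {$, a}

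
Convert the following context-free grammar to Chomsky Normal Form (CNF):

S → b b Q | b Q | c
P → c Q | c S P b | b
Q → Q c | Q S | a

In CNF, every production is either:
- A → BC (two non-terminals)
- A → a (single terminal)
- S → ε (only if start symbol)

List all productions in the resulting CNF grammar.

TB → b; S → c; TC → c; P → b; Q → a; S → TB X0; X0 → TB Q; S → TB Q; P → TC Q; P → TC X1; X1 → S X2; X2 → P TB; Q → Q TC; Q → Q S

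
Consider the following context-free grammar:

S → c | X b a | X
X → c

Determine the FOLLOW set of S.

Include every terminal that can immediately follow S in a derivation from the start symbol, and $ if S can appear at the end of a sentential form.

We compute FOLLOW(S) using the standard algorithm.
FOLLOW(S) starts with {$}.
FIRST(S) = {c}
FIRST(X) = {c}
FOLLOW(S) = {$}
FOLLOW(X) = {$, b}
Therefore, FOLLOW(S) = {$}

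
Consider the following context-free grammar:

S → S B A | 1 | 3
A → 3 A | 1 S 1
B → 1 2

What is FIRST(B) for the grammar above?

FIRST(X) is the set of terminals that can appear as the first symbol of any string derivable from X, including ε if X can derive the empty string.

We compute FIRST(B) using the standard algorithm.
FIRST(A) = {1, 3}
FIRST(B) = {1}
FIRST(S) = {1, 3}
Therefore, FIRST(B) = {1}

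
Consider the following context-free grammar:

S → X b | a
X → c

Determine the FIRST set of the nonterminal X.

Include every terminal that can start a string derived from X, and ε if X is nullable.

We compute FIRST(X) using the standard algorithm.
FIRST(S) = {a, c}
FIRST(X) = {c}
Therefore, FIRST(X) = {c}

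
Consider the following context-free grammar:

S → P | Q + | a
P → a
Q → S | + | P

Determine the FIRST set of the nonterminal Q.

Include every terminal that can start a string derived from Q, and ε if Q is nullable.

We compute FIRST(Q) using the standard algorithm.
FIRST(P) = {a}
FIRST(Q) = {+, a}
FIRST(S) = {+, a}
Therefore, FIRST(Q) = {+, a}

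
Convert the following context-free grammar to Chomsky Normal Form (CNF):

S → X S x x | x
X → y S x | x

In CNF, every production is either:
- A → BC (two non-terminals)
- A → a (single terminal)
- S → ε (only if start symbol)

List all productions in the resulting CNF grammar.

TX → x; S → x; TY → y; X → x; S → X X0; X0 → S X1; X1 → TX TX; X → TY X2; X2 → S TX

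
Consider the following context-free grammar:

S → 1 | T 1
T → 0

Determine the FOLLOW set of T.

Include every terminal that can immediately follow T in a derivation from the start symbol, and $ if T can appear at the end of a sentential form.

We compute FOLLOW(T) using the standard algorithm.
FOLLOW(S) starts with {$}.
FIRST(S) = {0, 1}
FIRST(T) = {0}
FOLLOW(S) = {$}
FOLLOW(T) = {1}
Therefore, FOLLOW(T) = {1}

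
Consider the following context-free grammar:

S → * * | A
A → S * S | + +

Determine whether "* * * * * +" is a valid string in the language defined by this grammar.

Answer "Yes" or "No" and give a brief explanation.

No - no valid derivation exists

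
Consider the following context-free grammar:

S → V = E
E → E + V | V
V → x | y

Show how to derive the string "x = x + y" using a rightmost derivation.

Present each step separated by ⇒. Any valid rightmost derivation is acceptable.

S ⇒ V = E ⇒ V = E + V ⇒ V = E + y ⇒ V = V + y ⇒ V = x + y ⇒ x = x + y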